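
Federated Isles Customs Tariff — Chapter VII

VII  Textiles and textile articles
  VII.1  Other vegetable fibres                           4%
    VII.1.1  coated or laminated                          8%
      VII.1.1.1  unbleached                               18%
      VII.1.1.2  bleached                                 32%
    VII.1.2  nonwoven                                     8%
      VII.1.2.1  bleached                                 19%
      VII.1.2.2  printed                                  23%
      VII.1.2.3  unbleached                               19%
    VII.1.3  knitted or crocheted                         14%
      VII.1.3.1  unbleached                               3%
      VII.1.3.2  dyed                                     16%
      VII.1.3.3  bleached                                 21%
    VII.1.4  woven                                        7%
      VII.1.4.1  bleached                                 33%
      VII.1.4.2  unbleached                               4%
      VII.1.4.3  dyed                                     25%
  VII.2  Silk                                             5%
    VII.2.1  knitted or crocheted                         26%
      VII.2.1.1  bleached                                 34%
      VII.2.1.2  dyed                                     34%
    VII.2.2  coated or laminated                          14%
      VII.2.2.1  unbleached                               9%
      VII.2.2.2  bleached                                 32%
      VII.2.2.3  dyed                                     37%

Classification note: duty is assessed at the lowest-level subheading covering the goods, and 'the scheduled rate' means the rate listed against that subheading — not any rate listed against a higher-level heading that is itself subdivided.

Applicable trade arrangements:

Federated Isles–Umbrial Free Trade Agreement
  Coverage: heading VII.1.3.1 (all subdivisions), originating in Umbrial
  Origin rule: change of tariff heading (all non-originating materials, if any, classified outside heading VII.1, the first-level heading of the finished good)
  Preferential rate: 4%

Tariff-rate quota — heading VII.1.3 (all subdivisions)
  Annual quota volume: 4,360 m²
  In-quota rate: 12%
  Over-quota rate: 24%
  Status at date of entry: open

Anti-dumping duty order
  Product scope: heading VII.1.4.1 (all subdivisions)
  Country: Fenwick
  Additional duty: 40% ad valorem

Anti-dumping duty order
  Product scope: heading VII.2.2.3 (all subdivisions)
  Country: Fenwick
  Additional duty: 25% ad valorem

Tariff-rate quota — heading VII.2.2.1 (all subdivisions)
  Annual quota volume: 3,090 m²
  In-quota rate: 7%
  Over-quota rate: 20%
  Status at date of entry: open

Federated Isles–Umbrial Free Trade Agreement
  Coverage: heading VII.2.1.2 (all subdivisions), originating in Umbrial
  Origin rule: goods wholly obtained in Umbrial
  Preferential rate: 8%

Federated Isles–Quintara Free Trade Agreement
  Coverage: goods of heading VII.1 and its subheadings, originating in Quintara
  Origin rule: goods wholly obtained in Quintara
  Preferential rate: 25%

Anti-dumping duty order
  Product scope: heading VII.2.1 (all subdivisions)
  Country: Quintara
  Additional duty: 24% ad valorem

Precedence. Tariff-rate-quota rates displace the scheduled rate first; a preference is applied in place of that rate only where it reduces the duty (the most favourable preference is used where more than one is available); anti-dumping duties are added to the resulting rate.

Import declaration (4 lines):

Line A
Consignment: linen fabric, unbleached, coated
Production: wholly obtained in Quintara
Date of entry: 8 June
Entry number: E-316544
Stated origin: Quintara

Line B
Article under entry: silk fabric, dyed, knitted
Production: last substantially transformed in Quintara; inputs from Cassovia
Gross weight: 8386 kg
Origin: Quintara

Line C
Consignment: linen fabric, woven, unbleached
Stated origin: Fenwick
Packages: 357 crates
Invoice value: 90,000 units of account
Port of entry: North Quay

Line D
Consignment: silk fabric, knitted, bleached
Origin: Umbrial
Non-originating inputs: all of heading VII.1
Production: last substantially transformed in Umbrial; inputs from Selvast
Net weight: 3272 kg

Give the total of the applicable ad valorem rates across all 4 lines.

Line A: linen → VII.1; coated → VII.1.1; unbleached → VII.1.1.1. Scheduled 18%. Quintara agreement on VII.1: wholly obtained → 25% available; preference 25% not lower than 18% → no reduction. → 18%.
Line B: silk → VII.2; knitted → VII.2.1; dyed → VII.2.1.2. Scheduled 34%. Quintara agreement on VII.1: VII.2.1.2 not covered; anti-dumping (Quintara, VII.2.1): +24%; total 34% + 24% = 58%. → 58%.
Line C: linen → VII.1; woven → VII.1.4; unbleached → VII.1.4.2. Scheduled 4%. No special measure applies. → 4%.
Line D: silk → VII.2; knitted → VII.2.1; bleached → VII.2.1.1. Scheduled 34%. Umbrial agreement on VII.1.3.1: VII.2.1.1 not covered; Umbrial agreement on VII.2.1.2: VII.2.1.1 not covered. → 34%.
Sum: 18% + 58% + 4% + 34% = 114%.

114%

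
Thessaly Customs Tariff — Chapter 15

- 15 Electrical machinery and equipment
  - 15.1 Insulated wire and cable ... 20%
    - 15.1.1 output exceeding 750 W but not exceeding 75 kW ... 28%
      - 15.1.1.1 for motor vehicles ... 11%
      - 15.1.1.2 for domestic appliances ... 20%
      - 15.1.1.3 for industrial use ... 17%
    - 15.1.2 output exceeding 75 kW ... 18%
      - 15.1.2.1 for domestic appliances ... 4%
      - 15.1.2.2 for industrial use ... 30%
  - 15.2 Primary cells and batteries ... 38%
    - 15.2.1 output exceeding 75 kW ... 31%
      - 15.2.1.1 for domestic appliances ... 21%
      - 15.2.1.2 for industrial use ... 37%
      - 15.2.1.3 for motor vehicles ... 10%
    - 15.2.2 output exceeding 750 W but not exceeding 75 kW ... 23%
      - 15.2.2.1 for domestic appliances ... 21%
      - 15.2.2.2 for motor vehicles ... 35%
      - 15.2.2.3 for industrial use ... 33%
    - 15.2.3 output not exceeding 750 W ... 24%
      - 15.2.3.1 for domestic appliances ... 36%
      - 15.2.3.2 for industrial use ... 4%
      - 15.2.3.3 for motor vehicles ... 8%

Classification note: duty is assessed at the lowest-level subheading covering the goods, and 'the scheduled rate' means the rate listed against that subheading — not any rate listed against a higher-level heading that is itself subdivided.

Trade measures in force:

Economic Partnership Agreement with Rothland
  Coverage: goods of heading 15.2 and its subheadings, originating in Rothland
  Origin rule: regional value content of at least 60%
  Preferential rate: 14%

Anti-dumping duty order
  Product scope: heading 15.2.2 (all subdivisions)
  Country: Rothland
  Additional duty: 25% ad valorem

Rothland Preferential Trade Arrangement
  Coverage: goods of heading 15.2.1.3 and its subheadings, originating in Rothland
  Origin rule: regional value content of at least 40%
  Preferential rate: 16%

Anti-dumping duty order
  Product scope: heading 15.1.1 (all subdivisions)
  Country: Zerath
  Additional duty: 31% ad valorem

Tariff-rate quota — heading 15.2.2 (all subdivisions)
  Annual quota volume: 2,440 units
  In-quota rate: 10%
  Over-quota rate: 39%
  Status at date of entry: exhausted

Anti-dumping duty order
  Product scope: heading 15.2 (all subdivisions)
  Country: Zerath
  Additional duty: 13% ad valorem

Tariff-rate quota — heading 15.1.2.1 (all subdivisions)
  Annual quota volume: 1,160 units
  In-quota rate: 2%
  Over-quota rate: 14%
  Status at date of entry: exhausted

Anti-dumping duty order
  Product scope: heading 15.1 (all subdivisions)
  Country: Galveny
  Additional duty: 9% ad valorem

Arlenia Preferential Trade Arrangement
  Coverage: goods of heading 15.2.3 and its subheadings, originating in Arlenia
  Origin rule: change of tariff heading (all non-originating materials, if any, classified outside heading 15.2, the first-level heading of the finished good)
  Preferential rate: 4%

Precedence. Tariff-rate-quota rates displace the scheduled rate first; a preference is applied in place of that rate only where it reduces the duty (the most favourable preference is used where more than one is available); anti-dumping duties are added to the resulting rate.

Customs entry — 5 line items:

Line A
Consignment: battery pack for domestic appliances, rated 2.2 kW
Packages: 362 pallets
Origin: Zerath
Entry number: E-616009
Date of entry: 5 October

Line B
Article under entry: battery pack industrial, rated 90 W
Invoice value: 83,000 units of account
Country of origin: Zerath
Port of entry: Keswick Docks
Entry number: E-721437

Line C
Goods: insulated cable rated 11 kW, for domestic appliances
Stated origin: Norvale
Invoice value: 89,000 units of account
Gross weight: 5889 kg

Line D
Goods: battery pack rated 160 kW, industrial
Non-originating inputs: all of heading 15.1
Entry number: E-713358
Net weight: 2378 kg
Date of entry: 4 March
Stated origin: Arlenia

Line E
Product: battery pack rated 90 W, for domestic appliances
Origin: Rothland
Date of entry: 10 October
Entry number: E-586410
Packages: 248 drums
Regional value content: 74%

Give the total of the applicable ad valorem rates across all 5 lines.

Line A: battery pack → 15.2; rated 2.2 kW → 15.2.2; for domestic appliances → 15.2.2.1. Scheduled 21%. quota on 15.2.2 exhausted → over-quota 39%; anti-dumping (Zerath, 15.2): +13%; total 39% + 13% = 52%. → 52%.
Line B: battery pack → 15.2; rated 90 W → 15.2.3; industrial → 15.2.3.2. Scheduled 4%. anti-dumping (Zerath, 15.2): +13%; total 4% + 13% = 17%. → 17%.
Line C: insulated cable → 15.1; rated 11 kW → 15.1.1; for domestic appliances → 15.1.1.2. Scheduled 20%. No special measure applies. → 20%.
Line D: battery pack → 15.2; rated 160 kW → 15.2.1; industrial → 15.2.1.2. Scheduled 37%. Arlenia agreement on 15.2.3: 15.2.1.2 not covered. → 37%.
Line E: battery pack → 15.2; rated 90 W → 15.2.3; for domestic appliances → 15.2.3.1. Scheduled 36%. Rothland agreement on 15.2: RVC ≥ 60% → 14% available; Rothland agreement on 15.2.1.3: 15.2.3.1 not covered; preferential 14%. → 14%.
Sum: 52% + 17% + 20% + 37% + 14% = 140%.

140%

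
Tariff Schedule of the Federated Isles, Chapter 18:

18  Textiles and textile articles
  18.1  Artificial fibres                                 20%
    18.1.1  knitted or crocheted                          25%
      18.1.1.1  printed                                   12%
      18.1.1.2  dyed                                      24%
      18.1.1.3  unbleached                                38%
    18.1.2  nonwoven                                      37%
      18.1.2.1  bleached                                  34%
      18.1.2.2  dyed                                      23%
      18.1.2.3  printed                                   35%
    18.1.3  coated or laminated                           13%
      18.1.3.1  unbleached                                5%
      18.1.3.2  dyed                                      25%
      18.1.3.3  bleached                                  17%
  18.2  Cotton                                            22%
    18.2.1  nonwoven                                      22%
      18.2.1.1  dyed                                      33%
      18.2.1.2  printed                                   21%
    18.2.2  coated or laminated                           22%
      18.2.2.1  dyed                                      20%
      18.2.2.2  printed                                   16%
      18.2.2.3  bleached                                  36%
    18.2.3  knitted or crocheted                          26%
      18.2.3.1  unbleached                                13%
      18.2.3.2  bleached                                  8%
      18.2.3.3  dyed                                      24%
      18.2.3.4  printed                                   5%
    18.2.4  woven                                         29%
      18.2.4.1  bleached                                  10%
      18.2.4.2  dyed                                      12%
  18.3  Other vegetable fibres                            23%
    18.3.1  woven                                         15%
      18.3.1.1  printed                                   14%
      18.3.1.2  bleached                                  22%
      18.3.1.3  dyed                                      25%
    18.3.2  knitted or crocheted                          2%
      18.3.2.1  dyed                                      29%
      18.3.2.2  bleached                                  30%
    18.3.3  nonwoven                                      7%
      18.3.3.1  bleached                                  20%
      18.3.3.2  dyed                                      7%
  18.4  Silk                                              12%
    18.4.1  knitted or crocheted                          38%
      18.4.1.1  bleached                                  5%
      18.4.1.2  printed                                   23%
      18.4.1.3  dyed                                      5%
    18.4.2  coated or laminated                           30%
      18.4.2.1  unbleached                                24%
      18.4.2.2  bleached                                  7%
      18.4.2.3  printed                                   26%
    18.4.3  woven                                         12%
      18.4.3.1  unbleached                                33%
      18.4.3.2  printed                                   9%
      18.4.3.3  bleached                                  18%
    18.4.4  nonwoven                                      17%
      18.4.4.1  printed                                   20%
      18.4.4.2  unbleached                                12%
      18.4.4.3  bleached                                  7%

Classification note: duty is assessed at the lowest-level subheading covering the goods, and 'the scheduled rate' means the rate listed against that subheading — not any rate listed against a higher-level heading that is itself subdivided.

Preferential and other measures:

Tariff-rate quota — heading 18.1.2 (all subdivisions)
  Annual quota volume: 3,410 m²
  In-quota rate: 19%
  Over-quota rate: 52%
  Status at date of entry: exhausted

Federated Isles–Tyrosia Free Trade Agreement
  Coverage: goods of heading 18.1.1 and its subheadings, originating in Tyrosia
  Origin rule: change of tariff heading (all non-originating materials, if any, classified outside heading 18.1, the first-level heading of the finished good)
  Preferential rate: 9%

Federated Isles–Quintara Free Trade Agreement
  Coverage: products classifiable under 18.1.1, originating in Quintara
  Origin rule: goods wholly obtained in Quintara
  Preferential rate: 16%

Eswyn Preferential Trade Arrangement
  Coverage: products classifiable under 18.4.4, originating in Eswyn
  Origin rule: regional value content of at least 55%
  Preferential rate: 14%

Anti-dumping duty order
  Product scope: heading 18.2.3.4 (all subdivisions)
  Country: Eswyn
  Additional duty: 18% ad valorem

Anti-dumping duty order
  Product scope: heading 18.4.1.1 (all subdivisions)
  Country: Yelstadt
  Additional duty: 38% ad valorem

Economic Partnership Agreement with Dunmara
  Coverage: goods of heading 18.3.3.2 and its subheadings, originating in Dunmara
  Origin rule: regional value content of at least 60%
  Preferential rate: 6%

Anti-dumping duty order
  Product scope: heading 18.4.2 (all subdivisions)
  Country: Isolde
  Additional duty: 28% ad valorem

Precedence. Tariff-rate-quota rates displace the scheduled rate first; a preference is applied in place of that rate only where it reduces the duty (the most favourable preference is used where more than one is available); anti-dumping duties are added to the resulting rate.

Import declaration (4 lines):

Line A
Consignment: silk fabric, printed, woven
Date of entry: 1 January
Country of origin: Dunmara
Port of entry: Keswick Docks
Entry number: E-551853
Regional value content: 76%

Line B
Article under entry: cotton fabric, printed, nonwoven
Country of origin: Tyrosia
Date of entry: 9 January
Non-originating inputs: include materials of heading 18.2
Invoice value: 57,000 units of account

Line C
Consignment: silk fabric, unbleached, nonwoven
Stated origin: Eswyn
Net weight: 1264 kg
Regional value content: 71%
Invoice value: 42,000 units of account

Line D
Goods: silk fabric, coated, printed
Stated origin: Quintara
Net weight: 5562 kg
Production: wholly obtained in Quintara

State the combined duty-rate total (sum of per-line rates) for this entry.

68%

Line A: silk → 18.4; woven → 18.4.3; printed → 18.4.3.2. Scheduled 9%. Dunmara agreement on 18.3.3.2: 18.4.3.2 not covered. → 9%.
Line B: cotton → 18.2; nonwoven → 18.2.1; printed → 18.2.1.2. Scheduled 21%. Tyrosia agreement on 18.1.1: 18.2.1.2 not covered. → 21%.
Line C: silk → 18.4; nonwoven → 18.4.4; unbleached → 18.4.4.2. Scheduled 12%. Eswyn agreement on 18.4.4: RVC ≥ 55% → 14% available; preference 14% not lower than 12% → no reduction. → 12%.
Line D: silk → 18.4; coated → 18.4.2; printed → 18.4.2.3. Scheduled 26%. Quintara agreement on 18.1.1: 18.4.2.3 not covered. → 26%.
Sum: 9% + 21% + 12% + 26% = 68%.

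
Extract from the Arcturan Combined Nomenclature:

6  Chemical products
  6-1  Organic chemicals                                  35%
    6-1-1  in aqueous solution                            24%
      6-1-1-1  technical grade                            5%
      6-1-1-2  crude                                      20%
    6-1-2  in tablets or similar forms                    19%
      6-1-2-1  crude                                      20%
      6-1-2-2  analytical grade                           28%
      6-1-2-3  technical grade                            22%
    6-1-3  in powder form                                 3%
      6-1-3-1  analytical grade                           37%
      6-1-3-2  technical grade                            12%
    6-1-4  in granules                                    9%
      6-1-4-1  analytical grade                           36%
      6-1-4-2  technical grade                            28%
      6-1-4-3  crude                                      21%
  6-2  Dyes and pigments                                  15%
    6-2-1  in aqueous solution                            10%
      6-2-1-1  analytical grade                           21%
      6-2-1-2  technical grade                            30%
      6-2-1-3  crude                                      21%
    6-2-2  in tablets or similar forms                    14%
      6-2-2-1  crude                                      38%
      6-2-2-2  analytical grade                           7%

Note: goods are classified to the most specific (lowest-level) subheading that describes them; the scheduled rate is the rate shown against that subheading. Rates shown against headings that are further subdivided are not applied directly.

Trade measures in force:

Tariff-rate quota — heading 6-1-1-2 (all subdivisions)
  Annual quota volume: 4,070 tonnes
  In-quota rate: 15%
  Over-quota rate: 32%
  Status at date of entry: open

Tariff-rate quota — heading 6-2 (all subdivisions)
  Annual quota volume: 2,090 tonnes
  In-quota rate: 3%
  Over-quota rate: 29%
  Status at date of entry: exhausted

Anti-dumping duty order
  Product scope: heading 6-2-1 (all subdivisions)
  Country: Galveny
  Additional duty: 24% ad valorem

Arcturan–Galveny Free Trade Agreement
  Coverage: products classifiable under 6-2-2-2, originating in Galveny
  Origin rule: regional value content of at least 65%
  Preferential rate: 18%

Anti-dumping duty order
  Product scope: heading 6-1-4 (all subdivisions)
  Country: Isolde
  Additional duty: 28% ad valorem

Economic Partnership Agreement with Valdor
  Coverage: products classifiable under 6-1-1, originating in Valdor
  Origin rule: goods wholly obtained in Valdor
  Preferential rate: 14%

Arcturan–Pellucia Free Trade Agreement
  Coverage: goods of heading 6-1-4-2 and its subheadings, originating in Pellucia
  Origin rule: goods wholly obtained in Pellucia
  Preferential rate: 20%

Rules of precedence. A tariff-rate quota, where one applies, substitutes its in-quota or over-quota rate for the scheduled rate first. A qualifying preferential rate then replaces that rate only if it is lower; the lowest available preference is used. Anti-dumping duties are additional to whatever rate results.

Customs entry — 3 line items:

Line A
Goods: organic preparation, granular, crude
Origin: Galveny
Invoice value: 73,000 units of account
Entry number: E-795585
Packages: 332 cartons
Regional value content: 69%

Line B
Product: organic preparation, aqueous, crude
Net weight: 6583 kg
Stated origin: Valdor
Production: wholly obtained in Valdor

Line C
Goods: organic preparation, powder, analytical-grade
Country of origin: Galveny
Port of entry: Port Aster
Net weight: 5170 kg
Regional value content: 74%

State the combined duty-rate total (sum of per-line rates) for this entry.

72%

Line A: organic → 6-1; granular → 6-1-4; crude → 6-1-4-3. Scheduled 21%. Galveny agreement on 6-2-2-2: 6-1-4-3 not covered. → 21%.
Line B: organic → 6-1; aqueous → 6-1-1; crude → 6-1-1-2. Scheduled 20%. quota on 6-1-1-2 open → in-quota 15%; Valdor agreement on 6-1-1: wholly obtained → 14% available; preferential 14%. → 14%.
Line C: organic → 6-1; powder → 6-1-3; analytical-grade → 6-1-3-1. Scheduled 37%. Galveny agreement on 6-2-2-2: 6-1-3-1 not covered. → 37%.
Sum: 21% + 14% + 37% = 72%.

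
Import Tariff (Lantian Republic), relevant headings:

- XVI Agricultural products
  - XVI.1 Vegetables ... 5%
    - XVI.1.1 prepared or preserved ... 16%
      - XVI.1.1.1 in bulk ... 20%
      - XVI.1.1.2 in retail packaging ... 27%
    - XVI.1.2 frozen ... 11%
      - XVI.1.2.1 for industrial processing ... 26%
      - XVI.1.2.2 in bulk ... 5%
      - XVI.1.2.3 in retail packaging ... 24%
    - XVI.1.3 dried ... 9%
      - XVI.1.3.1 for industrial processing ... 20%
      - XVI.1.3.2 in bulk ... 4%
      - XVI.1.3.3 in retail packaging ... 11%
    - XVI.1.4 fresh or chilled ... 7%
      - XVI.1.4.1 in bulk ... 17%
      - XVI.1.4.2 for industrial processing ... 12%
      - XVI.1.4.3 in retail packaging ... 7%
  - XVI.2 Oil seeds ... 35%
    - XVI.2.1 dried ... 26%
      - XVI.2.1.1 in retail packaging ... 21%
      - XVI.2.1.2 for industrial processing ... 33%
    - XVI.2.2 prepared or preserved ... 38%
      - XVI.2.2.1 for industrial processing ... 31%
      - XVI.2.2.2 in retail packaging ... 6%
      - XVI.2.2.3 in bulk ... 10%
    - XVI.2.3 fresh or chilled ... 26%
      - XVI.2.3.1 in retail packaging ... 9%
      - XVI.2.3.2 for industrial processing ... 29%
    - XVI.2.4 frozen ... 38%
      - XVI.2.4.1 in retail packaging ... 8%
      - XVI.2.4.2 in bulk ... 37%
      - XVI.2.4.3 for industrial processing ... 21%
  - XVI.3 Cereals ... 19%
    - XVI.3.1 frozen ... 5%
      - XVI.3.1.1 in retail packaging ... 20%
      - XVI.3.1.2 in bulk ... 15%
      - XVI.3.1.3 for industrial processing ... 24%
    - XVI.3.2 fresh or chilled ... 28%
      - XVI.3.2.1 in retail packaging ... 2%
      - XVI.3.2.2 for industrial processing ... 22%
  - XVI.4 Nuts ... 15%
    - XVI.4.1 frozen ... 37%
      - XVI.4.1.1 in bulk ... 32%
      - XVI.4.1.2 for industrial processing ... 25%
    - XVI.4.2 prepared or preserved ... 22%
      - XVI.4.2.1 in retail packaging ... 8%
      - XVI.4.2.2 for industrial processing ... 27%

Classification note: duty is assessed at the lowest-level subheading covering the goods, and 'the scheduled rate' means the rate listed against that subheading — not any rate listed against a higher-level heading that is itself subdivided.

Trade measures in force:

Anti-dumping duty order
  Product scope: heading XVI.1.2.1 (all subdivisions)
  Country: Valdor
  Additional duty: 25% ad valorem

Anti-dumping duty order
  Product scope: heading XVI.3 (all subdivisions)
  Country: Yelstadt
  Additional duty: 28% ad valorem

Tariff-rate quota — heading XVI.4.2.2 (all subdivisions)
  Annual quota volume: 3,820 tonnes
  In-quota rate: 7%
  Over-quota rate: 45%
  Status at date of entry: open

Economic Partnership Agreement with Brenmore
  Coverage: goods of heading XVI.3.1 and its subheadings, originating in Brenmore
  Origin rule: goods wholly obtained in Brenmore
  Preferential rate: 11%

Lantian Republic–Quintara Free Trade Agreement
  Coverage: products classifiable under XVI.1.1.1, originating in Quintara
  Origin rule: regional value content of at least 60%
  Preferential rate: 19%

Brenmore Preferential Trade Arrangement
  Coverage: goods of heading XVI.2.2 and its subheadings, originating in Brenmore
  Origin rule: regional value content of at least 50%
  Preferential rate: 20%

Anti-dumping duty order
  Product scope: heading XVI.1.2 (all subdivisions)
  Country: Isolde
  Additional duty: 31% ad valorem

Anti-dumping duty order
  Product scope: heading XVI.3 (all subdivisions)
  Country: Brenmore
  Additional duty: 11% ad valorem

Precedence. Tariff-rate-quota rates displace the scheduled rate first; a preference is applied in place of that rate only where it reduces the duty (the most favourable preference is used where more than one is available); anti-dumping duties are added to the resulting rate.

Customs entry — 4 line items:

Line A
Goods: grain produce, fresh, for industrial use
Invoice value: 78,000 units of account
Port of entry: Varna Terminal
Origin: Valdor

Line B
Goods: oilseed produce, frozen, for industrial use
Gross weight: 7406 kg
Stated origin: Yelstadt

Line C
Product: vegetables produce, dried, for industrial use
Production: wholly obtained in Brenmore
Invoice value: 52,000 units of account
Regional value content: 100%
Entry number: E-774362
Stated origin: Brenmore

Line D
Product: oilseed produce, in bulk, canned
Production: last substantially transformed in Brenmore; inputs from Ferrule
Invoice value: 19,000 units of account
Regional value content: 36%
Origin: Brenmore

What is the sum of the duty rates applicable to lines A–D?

73%

Line A: grain → XVI.3; fresh → XVI.3.2; for industrial use → XVI.3.2.2. Scheduled 22%. No special measure applies. → 22%.
Line B: oilseed → XVI.2; frozen → XVI.2.4; for industrial use → XVI.2.4.3. Scheduled 21%. No special measure applies. → 21%.
Line C: vegetables → XVI.1; dried → XVI.1.3; for industrial use → XVI.1.3.1. Scheduled 20%. Brenmore agreement on XVI.3.1: XVI.1.3.1 not covered; Brenmore agreement on XVI.2.2: XVI.1.3.1 not covered. → 20%.
Line D: oilseed → XVI.2; canned → XVI.2.2; in bulk → XVI.2.2.3. Scheduled 10%. Brenmore agreement on XVI.3.1: XVI.2.2.3 not covered; Brenmore agreement on XVI.2.2: RVC < 50%. → 10%.
Sum: 22% + 21% + 20% + 10% = 73%.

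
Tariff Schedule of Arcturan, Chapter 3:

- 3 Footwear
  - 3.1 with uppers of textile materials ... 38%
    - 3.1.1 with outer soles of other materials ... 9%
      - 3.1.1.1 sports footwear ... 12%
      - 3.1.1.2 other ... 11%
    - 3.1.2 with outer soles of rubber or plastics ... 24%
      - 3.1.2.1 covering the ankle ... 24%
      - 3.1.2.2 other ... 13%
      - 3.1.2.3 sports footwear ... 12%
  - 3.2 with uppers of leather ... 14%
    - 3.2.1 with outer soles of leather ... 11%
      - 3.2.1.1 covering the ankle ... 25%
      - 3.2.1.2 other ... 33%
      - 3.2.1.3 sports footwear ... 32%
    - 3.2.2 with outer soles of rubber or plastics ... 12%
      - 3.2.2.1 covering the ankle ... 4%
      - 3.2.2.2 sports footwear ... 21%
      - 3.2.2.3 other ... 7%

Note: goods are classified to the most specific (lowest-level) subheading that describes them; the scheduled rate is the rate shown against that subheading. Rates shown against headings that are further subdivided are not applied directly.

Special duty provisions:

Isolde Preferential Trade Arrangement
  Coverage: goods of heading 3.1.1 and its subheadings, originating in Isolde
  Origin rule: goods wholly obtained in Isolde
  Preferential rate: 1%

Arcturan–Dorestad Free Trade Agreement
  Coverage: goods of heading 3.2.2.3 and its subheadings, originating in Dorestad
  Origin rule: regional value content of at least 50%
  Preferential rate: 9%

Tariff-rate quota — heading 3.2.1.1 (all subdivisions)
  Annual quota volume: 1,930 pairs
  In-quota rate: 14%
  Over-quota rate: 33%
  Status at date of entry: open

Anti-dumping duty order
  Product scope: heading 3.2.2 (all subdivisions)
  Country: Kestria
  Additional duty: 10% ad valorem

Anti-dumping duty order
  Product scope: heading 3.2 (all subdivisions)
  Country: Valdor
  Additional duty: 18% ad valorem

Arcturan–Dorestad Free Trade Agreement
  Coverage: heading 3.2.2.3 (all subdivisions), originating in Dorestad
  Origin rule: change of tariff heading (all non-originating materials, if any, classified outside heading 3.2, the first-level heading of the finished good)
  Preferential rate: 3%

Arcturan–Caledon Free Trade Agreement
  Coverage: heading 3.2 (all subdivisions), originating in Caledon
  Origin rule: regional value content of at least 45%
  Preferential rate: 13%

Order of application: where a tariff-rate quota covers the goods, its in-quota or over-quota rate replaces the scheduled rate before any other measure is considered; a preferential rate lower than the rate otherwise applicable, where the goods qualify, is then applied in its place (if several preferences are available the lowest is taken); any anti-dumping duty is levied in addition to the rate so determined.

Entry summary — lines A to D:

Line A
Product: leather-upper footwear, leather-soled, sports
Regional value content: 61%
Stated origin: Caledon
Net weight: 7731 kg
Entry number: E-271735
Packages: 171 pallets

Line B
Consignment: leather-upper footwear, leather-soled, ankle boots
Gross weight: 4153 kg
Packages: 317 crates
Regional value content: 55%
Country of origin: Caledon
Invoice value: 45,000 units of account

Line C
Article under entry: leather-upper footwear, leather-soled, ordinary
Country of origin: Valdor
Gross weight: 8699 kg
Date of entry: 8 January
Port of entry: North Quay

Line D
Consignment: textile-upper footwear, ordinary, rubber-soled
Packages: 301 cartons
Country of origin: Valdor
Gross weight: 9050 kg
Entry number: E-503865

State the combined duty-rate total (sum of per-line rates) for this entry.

90%

Line A: leather-upper → 3.2; leather-soled → 3.2.1; sports → 3.2.1.3. Scheduled 32%. Caledon agreement on 3.2: RVC ≥ 45% → 13% available; preferential 13%. → 13%.
Line B: leather-upper → 3.2; leather-soled → 3.2.1; ankle boots → 3.2.1.1. Scheduled 25%. quota on 3.2.1.1 open → in-quota 14%; Caledon agreement on 3.2: RVC ≥ 45% → 13% available; preferential 13%. → 13%.
Line C: leather-upper → 3.2; leather-soled → 3.2.1; ordinary → 3.2.1.2. Scheduled 33%. anti-dumping (Valdor, 3.2): +18%; total 33% + 18% = 51%. → 51%.
Line D: textile-upper → 3.1; rubber-soled → 3.1.2; ordinary → 3.1.2.2. Scheduled 13%. No special measure applies. → 13%.
Sum: 13% + 13% + 51% + 13% = 90%.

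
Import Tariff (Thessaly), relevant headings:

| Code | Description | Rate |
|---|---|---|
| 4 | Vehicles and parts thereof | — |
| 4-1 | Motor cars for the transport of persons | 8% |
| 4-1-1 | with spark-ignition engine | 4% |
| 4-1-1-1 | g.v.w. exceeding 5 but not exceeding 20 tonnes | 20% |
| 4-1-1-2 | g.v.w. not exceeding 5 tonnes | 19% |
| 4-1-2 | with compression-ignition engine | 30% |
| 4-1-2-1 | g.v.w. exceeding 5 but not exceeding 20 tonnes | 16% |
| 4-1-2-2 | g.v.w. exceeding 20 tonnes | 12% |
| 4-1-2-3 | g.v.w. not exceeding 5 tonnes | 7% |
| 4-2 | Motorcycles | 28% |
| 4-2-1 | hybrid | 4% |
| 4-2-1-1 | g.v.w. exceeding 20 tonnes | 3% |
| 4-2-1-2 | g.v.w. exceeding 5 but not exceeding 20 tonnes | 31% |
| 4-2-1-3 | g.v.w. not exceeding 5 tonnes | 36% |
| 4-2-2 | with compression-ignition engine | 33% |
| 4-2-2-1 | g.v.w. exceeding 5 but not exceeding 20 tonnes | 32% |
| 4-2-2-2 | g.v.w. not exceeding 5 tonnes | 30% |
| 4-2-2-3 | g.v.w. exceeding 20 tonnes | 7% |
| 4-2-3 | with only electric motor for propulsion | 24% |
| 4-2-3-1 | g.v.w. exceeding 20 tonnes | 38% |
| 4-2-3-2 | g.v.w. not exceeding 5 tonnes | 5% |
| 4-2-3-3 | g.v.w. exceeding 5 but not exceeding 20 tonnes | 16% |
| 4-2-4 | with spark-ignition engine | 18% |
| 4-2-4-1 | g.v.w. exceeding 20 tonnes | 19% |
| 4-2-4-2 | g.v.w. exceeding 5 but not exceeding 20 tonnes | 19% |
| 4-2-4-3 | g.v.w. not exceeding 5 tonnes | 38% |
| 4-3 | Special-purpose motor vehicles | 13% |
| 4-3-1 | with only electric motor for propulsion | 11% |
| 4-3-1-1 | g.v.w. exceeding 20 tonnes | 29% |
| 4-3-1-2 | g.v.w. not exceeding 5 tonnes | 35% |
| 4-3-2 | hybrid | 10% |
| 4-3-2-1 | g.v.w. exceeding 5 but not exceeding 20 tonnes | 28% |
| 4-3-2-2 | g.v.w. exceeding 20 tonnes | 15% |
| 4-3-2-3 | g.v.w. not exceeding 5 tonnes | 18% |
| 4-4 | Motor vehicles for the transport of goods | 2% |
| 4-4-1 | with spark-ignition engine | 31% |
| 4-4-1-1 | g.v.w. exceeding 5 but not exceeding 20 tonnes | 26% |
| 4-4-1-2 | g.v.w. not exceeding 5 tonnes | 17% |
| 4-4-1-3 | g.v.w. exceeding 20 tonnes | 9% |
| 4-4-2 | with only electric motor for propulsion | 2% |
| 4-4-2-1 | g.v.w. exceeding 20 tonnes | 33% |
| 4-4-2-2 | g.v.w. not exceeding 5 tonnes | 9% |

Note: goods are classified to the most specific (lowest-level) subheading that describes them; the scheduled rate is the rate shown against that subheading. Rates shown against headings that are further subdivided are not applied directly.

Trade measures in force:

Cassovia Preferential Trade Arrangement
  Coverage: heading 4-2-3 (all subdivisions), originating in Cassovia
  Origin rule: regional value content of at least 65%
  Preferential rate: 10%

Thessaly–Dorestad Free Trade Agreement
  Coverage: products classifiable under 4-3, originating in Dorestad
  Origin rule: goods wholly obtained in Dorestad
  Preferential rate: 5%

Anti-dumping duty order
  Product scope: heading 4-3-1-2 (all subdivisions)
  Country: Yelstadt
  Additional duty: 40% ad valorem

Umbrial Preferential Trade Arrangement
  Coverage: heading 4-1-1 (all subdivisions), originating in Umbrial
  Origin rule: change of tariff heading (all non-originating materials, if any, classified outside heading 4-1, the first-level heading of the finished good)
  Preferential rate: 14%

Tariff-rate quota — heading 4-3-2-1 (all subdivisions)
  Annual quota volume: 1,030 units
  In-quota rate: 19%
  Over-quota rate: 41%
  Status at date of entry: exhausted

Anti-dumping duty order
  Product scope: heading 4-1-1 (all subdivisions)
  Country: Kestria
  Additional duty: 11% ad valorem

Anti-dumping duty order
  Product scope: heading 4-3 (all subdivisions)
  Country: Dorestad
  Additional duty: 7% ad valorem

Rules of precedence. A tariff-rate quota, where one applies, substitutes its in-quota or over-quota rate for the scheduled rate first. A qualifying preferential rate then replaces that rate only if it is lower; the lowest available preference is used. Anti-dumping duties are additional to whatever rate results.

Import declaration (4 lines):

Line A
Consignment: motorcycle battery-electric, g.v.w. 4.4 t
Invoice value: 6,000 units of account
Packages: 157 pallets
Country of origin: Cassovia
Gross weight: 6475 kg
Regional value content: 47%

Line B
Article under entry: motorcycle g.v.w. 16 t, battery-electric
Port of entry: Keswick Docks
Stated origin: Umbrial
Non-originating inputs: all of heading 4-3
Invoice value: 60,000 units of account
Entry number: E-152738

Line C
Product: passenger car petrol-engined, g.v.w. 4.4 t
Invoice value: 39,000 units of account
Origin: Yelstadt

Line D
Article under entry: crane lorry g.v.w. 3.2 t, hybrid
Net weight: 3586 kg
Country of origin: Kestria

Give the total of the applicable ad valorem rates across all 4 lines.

58%

Line A: motorcycle → 4-2; battery-electric → 4-2-3; g.v.w. 4.4 t → 4-2-3-2. Scheduled 5%. Cassovia agreement on 4-2-3: RVC < 65%. → 5%.
Line B: motorcycle → 4-2; battery-electric → 4-2-3; g.v.w. 16 t → 4-2-3-3. Scheduled 16%. Umbrial agreement on 4-1-1: 4-2-3-3 not covered. → 16%.
Line C: passenger car → 4-1; petrol-engined → 4-1-1; g.v.w. 4.4 t → 4-1-1-2. Scheduled 19%. No special measure applies. → 19%.
Line D: crane lorry → 4-3; hybrid → 4-3-2; g.v.w. 3.2 t → 4-3-2-3. Scheduled 18%. No special measure applies. → 18%.
Sum: 5% + 16% + 19% + 18% = 58%.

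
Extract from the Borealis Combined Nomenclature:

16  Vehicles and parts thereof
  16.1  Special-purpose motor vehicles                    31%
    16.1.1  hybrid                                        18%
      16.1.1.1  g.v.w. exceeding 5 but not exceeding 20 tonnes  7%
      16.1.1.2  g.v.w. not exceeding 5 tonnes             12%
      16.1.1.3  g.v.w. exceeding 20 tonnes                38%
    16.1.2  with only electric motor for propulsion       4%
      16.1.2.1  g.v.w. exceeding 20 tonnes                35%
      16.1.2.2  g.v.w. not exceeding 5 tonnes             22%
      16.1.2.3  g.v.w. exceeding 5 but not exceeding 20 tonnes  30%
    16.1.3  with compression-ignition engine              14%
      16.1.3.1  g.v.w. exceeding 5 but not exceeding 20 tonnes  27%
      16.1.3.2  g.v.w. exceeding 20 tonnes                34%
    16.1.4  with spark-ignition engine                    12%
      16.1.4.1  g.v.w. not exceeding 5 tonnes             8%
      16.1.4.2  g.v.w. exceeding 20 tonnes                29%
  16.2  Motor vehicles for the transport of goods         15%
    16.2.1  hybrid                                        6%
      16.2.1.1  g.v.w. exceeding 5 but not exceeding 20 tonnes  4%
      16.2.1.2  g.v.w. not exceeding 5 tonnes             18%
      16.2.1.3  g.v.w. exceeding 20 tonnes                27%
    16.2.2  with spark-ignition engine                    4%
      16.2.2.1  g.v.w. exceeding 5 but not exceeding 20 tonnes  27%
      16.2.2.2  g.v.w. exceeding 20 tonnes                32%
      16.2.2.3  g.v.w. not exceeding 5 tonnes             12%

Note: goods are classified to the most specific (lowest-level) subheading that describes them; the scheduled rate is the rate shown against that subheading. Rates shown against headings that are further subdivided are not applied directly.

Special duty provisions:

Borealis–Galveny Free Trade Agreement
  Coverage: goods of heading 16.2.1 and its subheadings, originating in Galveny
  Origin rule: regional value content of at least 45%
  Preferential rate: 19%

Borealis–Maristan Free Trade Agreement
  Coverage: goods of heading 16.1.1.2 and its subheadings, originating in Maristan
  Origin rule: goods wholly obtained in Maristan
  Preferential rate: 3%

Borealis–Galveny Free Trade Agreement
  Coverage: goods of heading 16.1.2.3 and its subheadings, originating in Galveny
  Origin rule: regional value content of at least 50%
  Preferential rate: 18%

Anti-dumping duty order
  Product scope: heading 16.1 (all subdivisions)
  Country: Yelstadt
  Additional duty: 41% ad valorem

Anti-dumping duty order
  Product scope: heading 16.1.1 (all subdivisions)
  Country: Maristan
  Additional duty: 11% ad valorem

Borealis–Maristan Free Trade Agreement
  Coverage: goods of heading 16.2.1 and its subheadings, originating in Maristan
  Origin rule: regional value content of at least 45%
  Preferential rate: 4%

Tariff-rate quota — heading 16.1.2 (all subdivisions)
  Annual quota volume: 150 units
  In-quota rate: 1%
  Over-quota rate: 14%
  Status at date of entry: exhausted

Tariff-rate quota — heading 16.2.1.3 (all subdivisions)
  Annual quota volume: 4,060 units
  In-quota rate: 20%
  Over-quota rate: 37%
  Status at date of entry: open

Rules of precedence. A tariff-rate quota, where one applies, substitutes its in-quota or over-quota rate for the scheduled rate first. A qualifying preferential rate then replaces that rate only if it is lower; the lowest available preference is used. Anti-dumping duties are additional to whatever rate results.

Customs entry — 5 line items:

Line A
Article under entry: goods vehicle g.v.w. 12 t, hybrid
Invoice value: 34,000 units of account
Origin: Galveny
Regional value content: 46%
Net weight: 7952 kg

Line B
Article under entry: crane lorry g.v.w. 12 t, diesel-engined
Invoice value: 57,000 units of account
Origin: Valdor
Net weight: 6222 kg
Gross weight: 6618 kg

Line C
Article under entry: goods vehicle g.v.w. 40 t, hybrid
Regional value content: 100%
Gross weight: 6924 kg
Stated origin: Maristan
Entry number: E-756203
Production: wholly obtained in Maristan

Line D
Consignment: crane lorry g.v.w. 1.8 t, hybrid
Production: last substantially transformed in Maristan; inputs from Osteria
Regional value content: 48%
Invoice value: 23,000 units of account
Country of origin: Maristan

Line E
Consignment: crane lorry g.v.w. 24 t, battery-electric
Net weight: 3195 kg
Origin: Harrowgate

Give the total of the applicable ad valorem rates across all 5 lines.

Line A: goods vehicle → 16.2; hybrid → 16.2.1; g.v.w. 12 t → 16.2.1.1. Scheduled 4%. Galveny agreement on 16.2.1: RVC ≥ 45% → 19% available; Galveny agreement on 16.1.2.3: 16.2.1.1 not covered; preference 19% not lower than 4% → no reduction. → 4%.
Line B: crane lorry → 16.1; diesel-engined → 16.1.3; g.v.w. 12 t → 16.1.3.1. Scheduled 27%. No special measure applies. → 27%.
Line C: goods vehicle → 16.2; hybrid → 16.2.1; g.v.w. 40 t → 16.2.1.3. Scheduled 27%. quota on 16.2.1.3 open → in-quota 20%; Maristan agreement on 16.1.1.2: 16.2.1.3 not covered; Maristan agreement on 16.2.1: RVC ≥ 45% → 4% available; preferential 4%. → 4%.
Line D: crane lorry → 16.1; hybrid → 16.1.1; g.v.w. 1.8 t → 16.1.1.2. Scheduled 12%. Maristan agreement on 16.1.1.2: not wholly obtained; Maristan agreement on 16.2.1: 16.1.1.2 not covered; anti-dumping (Maristan, 16.1.1): +11%; total 12% + 11% = 23%. → 23%.
Line E: crane lorry → 16.1; battery-electric → 16.1.2; g.v.w. 24 t → 16.1.2.1. Scheduled 35%. quota on 16.1.2 exhausted → over-quota 14%. → 14%.
Sum: 4% + 27% + 4% + 23% + 14% = 72%.

72%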